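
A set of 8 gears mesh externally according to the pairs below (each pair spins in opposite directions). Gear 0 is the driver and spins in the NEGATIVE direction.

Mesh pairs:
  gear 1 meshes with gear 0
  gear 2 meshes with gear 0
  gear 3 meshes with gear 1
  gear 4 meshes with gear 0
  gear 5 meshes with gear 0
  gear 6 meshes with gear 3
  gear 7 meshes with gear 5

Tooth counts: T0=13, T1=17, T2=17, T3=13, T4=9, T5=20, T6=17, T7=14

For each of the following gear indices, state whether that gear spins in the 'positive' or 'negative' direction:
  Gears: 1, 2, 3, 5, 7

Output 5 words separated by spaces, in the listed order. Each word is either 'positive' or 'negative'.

Answer: positive positive negative positive negative

Derivation:
Gear 0 (driver): negative (depth 0)
  gear 1: meshes with gear 0 -> depth 1 -> positive (opposite of gear 0)
  gear 2: meshes with gear 0 -> depth 1 -> positive (opposite of gear 0)
  gear 3: meshes with gear 1 -> depth 2 -> negative (opposite of gear 1)
  gear 4: meshes with gear 0 -> depth 1 -> positive (opposite of gear 0)
  gear 5: meshes with gear 0 -> depth 1 -> positive (opposite of gear 0)
  gear 6: meshes with gear 3 -> depth 3 -> positive (opposite of gear 3)
  gear 7: meshes with gear 5 -> depth 2 -> negative (opposite of gear 5)
Queried indices 1, 2, 3, 5, 7 -> positive, positive, negative, positive, negative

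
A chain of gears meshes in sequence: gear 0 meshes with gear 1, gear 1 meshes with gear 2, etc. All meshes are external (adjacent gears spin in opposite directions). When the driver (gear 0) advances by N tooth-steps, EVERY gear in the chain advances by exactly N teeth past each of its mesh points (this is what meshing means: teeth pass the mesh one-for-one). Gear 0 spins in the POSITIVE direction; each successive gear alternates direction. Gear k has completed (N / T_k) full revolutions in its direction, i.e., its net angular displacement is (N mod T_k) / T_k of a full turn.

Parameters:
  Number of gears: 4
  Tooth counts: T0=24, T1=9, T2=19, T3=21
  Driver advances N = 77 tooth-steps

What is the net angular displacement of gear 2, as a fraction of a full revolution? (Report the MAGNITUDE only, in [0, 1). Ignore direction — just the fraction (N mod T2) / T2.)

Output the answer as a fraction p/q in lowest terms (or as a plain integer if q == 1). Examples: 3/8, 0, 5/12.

Answer: 1/19

Derivation:
Chain of 4 gears, tooth counts: [24, 9, 19, 21]
  gear 0: T0=24, direction=positive, advance = 77 mod 24 = 5 teeth = 5/24 turn
  gear 1: T1=9, direction=negative, advance = 77 mod 9 = 5 teeth = 5/9 turn
  gear 2: T2=19, direction=positive, advance = 77 mod 19 = 1 teeth = 1/19 turn
  gear 3: T3=21, direction=negative, advance = 77 mod 21 = 14 teeth = 14/21 turn
Gear 2: 77 mod 19 = 1
Fraction = 1 / 19 = 1/19 (gcd(1,19)=1) = 1/19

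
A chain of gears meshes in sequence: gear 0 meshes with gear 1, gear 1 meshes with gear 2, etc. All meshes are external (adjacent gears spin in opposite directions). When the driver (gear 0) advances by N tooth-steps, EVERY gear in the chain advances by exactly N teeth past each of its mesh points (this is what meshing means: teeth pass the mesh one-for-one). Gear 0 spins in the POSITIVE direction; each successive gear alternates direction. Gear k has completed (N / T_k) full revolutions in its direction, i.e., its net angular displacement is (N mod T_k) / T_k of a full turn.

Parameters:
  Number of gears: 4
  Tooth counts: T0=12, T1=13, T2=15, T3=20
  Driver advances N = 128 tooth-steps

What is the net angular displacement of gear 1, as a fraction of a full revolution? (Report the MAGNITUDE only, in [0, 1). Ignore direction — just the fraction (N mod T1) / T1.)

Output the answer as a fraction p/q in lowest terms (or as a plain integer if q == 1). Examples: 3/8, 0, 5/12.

Answer: 11/13

Derivation:
Chain of 4 gears, tooth counts: [12, 13, 15, 20]
  gear 0: T0=12, direction=positive, advance = 128 mod 12 = 8 teeth = 8/12 turn
  gear 1: T1=13, direction=negative, advance = 128 mod 13 = 11 teeth = 11/13 turn
  gear 2: T2=15, direction=positive, advance = 128 mod 15 = 8 teeth = 8/15 turn
  gear 3: T3=20, direction=negative, advance = 128 mod 20 = 8 teeth = 8/20 turn
Gear 1: 128 mod 13 = 11
Fraction = 11 / 13 = 11/13 (gcd(11,13)=1) = 11/13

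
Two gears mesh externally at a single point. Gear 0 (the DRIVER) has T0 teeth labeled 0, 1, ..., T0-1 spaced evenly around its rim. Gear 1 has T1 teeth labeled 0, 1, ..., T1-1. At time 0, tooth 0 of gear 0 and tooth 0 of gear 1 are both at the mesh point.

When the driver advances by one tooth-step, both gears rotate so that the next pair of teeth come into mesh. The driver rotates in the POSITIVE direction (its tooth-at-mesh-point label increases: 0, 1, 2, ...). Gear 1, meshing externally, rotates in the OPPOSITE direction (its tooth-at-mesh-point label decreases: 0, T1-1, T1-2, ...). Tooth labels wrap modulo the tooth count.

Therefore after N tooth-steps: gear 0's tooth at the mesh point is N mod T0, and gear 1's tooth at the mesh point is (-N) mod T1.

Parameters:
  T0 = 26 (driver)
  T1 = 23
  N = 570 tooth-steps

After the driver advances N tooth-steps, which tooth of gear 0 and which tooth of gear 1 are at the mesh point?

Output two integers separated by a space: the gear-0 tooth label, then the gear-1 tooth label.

Gear 0 (driver, T0=26): tooth at mesh = N mod T0
  570 = 21 * 26 + 24, so 570 mod 26 = 24
  gear 0 tooth = 24
Gear 1 (driven, T1=23): tooth at mesh = (-N) mod T1
  570 = 24 * 23 + 18, so 570 mod 23 = 18
  (-570) mod 23 = (-18) mod 23 = 23 - 18 = 5
Mesh after 570 steps: gear-0 tooth 24 meets gear-1 tooth 5

Answer: 24 5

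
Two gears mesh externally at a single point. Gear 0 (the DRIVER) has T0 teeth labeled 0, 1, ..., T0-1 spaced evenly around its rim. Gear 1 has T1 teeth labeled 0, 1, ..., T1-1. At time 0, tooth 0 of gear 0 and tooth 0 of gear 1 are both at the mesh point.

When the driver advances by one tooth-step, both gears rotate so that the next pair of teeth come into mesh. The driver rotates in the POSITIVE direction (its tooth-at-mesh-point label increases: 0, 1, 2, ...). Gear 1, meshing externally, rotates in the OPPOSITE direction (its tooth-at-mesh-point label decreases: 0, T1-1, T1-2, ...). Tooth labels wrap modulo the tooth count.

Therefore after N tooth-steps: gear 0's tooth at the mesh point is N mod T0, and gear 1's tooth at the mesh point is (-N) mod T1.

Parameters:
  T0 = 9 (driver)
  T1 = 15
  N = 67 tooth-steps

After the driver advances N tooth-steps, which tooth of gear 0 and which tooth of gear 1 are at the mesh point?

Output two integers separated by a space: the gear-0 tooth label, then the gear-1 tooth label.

Answer: 4 8

Derivation:
Gear 0 (driver, T0=9): tooth at mesh = N mod T0
  67 = 7 * 9 + 4, so 67 mod 9 = 4
  gear 0 tooth = 4
Gear 1 (driven, T1=15): tooth at mesh = (-N) mod T1
  67 = 4 * 15 + 7, so 67 mod 15 = 7
  (-67) mod 15 = (-7) mod 15 = 15 - 7 = 8
Mesh after 67 steps: gear-0 tooth 4 meets gear-1 tooth 8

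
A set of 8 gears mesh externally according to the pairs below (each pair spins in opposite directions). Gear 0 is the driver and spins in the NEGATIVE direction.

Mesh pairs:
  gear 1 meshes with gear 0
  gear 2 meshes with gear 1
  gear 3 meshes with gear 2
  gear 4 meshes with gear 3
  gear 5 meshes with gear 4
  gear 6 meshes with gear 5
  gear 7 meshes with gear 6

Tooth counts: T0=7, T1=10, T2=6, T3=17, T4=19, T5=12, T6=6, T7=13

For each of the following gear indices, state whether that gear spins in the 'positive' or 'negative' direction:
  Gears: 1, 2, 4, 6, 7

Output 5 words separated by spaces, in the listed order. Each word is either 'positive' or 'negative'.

Gear 0 (driver): negative (depth 0)
  gear 1: meshes with gear 0 -> depth 1 -> positive (opposite of gear 0)
  gear 2: meshes with gear 1 -> depth 2 -> negative (opposite of gear 1)
  gear 3: meshes with gear 2 -> depth 3 -> positive (opposite of gear 2)
  gear 4: meshes with gear 3 -> depth 4 -> negative (opposite of gear 3)
  gear 5: meshes with gear 4 -> depth 5 -> positive (opposite of gear 4)
  gear 6: meshes with gear 5 -> depth 6 -> negative (opposite of gear 5)
  gear 7: meshes with gear 6 -> depth 7 -> positive (opposite of gear 6)
Queried indices 1, 2, 4, 6, 7 -> positive, negative, negative, negative, positive

Answer: positive negative negative negative positive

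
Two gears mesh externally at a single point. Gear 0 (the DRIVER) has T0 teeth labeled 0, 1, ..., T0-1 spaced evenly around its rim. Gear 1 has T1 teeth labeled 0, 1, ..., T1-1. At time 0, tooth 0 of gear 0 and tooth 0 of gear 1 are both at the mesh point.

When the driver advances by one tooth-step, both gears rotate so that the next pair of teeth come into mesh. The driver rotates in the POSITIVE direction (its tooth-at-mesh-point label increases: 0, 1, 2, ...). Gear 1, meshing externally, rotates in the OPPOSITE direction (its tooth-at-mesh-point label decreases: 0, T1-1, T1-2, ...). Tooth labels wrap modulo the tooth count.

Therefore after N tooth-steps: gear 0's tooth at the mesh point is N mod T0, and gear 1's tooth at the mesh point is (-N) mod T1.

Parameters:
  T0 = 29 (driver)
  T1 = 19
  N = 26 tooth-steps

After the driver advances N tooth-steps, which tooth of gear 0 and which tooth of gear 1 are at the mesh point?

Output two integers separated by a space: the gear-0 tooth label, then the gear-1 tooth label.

Answer: 26 12

Derivation:
Gear 0 (driver, T0=29): tooth at mesh = N mod T0
  26 = 0 * 29 + 26, so 26 mod 29 = 26
  gear 0 tooth = 26
Gear 1 (driven, T1=19): tooth at mesh = (-N) mod T1
  26 = 1 * 19 + 7, so 26 mod 19 = 7
  (-26) mod 19 = (-7) mod 19 = 19 - 7 = 12
Mesh after 26 steps: gear-0 tooth 26 meets gear-1 tooth 12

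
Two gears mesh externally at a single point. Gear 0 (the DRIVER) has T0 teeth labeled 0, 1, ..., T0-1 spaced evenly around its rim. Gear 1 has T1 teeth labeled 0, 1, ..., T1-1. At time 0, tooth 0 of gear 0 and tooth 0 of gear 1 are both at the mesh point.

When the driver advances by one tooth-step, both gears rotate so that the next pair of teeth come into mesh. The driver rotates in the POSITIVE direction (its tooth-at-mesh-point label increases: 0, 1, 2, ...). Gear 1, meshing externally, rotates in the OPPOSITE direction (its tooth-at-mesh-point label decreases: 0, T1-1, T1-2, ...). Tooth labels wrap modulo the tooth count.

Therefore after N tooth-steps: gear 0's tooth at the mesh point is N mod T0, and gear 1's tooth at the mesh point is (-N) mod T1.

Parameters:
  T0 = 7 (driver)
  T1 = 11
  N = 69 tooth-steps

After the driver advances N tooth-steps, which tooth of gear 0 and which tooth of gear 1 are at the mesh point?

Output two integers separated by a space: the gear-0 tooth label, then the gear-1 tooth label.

Gear 0 (driver, T0=7): tooth at mesh = N mod T0
  69 = 9 * 7 + 6, so 69 mod 7 = 6
  gear 0 tooth = 6
Gear 1 (driven, T1=11): tooth at mesh = (-N) mod T1
  69 = 6 * 11 + 3, so 69 mod 11 = 3
  (-69) mod 11 = (-3) mod 11 = 11 - 3 = 8
Mesh after 69 steps: gear-0 tooth 6 meets gear-1 tooth 8

Answer: 6 8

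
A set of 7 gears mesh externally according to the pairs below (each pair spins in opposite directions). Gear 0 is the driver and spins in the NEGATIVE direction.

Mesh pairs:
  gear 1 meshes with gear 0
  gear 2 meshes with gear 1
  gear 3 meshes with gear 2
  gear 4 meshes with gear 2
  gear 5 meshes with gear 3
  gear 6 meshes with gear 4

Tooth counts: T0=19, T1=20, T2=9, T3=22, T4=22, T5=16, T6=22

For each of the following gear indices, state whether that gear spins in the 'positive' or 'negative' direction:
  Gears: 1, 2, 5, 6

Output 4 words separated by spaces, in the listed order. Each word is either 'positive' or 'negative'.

Gear 0 (driver): negative (depth 0)
  gear 1: meshes with gear 0 -> depth 1 -> positive (opposite of gear 0)
  gear 2: meshes with gear 1 -> depth 2 -> negative (opposite of gear 1)
  gear 3: meshes with gear 2 -> depth 3 -> positive (opposite of gear 2)
  gear 4: meshes with gear 2 -> depth 3 -> positive (opposite of gear 2)
  gear 5: meshes with gear 3 -> depth 4 -> negative (opposite of gear 3)
  gear 6: meshes with gear 4 -> depth 4 -> negative (opposite of gear 4)
Queried indices 1, 2, 5, 6 -> positive, negative, negative, negative

Answer: positive negative negative negative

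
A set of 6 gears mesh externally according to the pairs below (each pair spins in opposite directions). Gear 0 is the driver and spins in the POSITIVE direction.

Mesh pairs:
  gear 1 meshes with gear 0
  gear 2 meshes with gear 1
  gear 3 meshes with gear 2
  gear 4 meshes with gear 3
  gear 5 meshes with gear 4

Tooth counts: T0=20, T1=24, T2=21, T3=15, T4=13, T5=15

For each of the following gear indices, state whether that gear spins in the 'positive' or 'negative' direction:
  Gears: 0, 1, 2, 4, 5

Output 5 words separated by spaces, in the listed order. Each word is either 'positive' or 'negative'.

Answer: positive negative positive positive negative

Derivation:
Gear 0 (driver): positive (depth 0)
  gear 1: meshes with gear 0 -> depth 1 -> negative (opposite of gear 0)
  gear 2: meshes with gear 1 -> depth 2 -> positive (opposite of gear 1)
  gear 3: meshes with gear 2 -> depth 3 -> negative (opposite of gear 2)
  gear 4: meshes with gear 3 -> depth 4 -> positive (opposite of gear 3)
  gear 5: meshes with gear 4 -> depth 5 -> negative (opposite of gear 4)
Queried indices 0, 1, 2, 4, 5 -> positive, negative, positive, positive, negative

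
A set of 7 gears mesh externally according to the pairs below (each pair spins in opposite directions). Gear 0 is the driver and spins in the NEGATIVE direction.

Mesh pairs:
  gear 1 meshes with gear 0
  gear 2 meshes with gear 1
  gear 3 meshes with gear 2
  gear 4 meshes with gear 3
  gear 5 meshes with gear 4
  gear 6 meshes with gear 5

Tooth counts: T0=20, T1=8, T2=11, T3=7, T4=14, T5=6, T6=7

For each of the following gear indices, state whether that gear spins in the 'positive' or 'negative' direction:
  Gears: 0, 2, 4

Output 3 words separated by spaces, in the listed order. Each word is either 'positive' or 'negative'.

Answer: negative negative negative

Derivation:
Gear 0 (driver): negative (depth 0)
  gear 1: meshes with gear 0 -> depth 1 -> positive (opposite of gear 0)
  gear 2: meshes with gear 1 -> depth 2 -> negative (opposite of gear 1)
  gear 3: meshes with gear 2 -> depth 3 -> positive (opposite of gear 2)
  gear 4: meshes with gear 3 -> depth 4 -> negative (opposite of gear 3)
  gear 5: meshes with gear 4 -> depth 5 -> positive (opposite of gear 4)
  gear 6: meshes with gear 5 -> depth 6 -> negative (opposite of gear 5)
Queried indices 0, 2, 4 -> negative, negative, negative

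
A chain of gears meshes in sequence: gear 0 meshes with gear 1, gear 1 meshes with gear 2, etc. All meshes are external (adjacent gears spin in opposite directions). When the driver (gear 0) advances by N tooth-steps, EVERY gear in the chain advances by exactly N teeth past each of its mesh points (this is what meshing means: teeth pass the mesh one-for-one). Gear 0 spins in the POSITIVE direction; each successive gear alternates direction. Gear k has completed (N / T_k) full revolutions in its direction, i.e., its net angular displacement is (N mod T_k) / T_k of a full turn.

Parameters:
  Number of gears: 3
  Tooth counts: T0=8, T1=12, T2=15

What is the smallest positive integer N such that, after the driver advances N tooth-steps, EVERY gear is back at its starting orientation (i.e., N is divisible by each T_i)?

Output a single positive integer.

Gear k returns to start when N is a multiple of T_k.
All gears at start simultaneously when N is a common multiple of [8, 12, 15]; the smallest such N is lcm(8, 12, 15).
Start: lcm = T0 = 8
Fold in T1=12: gcd(8, 12) = 4; lcm(8, 12) = 8 * 12 / 4 = 96 / 4 = 24
Fold in T2=15: gcd(24, 15) = 3; lcm(24, 15) = 24 * 15 / 3 = 360 / 3 = 120
Full cycle length = 120

Answer: 120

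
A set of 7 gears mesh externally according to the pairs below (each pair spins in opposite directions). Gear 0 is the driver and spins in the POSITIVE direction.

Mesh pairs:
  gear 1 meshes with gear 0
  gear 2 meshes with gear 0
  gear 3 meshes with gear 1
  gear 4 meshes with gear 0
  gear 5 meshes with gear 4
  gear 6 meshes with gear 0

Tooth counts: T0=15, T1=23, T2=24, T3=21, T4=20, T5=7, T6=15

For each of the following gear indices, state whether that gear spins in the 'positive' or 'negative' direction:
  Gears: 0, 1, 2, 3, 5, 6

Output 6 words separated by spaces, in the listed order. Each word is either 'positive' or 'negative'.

Gear 0 (driver): positive (depth 0)
  gear 1: meshes with gear 0 -> depth 1 -> negative (opposite of gear 0)
  gear 2: meshes with gear 0 -> depth 1 -> negative (opposite of gear 0)
  gear 3: meshes with gear 1 -> depth 2 -> positive (opposite of gear 1)
  gear 4: meshes with gear 0 -> depth 1 -> negative (opposite of gear 0)
  gear 5: meshes with gear 4 -> depth 2 -> positive (opposite of gear 4)
  gear 6: meshes with gear 0 -> depth 1 -> negative (opposite of gear 0)
Queried indices 0, 1, 2, 3, 5, 6 -> positive, negative, negative, positive, positive, negative

Answer: positive negative negative positive positive negative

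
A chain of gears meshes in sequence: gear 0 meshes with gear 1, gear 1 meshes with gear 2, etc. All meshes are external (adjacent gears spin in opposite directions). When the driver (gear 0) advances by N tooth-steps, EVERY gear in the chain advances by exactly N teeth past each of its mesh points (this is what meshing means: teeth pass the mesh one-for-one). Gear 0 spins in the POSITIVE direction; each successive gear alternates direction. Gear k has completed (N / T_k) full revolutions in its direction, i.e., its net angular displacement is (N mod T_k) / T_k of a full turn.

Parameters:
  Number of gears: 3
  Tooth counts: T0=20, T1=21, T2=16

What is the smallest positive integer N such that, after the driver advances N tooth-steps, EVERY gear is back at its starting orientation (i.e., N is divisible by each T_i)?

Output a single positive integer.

Gear k returns to start when N is a multiple of T_k.
All gears at start simultaneously when N is a common multiple of [20, 21, 16]; the smallest such N is lcm(20, 21, 16).
Start: lcm = T0 = 20
Fold in T1=21: gcd(20, 21) = 1; lcm(20, 21) = 20 * 21 / 1 = 420 / 1 = 420
Fold in T2=16: gcd(420, 16) = 4; lcm(420, 16) = 420 * 16 / 4 = 6720 / 4 = 1680
Full cycle length = 1680

Answer: 1680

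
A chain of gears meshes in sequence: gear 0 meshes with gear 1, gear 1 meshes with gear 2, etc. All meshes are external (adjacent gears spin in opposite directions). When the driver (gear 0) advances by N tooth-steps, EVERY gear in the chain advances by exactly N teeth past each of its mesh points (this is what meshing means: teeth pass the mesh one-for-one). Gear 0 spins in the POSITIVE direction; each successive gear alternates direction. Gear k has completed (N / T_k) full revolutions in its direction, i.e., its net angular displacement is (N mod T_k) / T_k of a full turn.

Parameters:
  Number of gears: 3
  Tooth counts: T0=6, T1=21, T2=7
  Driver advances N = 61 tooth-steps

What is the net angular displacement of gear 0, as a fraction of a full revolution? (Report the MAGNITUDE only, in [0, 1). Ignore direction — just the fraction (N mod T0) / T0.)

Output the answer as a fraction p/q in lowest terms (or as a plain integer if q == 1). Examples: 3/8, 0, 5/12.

Answer: 1/6

Derivation:
Chain of 3 gears, tooth counts: [6, 21, 7]
  gear 0: T0=6, direction=positive, advance = 61 mod 6 = 1 teeth = 1/6 turn
  gear 1: T1=21, direction=negative, advance = 61 mod 21 = 19 teeth = 19/21 turn
  gear 2: T2=7, direction=positive, advance = 61 mod 7 = 5 teeth = 5/7 turn
Gear 0: 61 mod 6 = 1
Fraction = 1 / 6 = 1/6 (gcd(1,6)=1) = 1/6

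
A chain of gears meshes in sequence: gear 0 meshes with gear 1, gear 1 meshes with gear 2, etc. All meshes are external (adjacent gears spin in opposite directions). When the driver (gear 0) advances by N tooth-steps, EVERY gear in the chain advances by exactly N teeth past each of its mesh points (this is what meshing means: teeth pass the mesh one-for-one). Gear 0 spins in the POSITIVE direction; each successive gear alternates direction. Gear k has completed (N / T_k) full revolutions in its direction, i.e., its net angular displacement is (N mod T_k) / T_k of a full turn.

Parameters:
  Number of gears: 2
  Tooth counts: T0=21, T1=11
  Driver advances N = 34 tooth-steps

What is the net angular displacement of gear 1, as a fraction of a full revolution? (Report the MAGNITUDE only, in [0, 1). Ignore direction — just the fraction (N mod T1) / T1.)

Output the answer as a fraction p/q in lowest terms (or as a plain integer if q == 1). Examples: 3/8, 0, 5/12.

Answer: 1/11

Derivation:
Chain of 2 gears, tooth counts: [21, 11]
  gear 0: T0=21, direction=positive, advance = 34 mod 21 = 13 teeth = 13/21 turn
  gear 1: T1=11, direction=negative, advance = 34 mod 11 = 1 teeth = 1/11 turn
Gear 1: 34 mod 11 = 1
Fraction = 1 / 11 = 1/11 (gcd(1,11)=1) = 1/11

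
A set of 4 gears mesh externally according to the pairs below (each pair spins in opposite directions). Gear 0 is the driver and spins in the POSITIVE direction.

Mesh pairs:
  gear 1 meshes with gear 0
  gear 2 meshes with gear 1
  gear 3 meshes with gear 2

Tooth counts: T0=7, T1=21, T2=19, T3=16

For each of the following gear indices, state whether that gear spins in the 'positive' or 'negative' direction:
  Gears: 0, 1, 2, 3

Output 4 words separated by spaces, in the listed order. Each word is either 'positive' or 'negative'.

Answer: positive negative positive negative

Derivation:
Gear 0 (driver): positive (depth 0)
  gear 1: meshes with gear 0 -> depth 1 -> negative (opposite of gear 0)
  gear 2: meshes with gear 1 -> depth 2 -> positive (opposite of gear 1)
  gear 3: meshes with gear 2 -> depth 3 -> negative (opposite of gear 2)
Queried indices 0, 1, 2, 3 -> positive, negative, positive, negative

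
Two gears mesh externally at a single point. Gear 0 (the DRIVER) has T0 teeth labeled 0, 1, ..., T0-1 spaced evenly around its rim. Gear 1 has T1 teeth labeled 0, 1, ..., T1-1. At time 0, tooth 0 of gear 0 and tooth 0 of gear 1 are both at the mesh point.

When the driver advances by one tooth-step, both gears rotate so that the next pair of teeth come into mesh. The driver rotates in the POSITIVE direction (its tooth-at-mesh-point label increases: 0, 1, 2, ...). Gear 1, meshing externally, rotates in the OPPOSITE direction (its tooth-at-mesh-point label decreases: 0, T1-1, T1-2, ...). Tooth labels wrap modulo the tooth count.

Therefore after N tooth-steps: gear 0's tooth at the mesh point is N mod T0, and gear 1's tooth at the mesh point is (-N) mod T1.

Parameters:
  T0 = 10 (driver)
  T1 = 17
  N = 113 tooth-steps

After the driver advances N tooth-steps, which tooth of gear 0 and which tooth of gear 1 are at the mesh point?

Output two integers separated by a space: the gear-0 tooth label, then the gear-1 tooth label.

Gear 0 (driver, T0=10): tooth at mesh = N mod T0
  113 = 11 * 10 + 3, so 113 mod 10 = 3
  gear 0 tooth = 3
Gear 1 (driven, T1=17): tooth at mesh = (-N) mod T1
  113 = 6 * 17 + 11, so 113 mod 17 = 11
  (-113) mod 17 = (-11) mod 17 = 17 - 11 = 6
Mesh after 113 steps: gear-0 tooth 3 meets gear-1 tooth 6

Answer: 3 6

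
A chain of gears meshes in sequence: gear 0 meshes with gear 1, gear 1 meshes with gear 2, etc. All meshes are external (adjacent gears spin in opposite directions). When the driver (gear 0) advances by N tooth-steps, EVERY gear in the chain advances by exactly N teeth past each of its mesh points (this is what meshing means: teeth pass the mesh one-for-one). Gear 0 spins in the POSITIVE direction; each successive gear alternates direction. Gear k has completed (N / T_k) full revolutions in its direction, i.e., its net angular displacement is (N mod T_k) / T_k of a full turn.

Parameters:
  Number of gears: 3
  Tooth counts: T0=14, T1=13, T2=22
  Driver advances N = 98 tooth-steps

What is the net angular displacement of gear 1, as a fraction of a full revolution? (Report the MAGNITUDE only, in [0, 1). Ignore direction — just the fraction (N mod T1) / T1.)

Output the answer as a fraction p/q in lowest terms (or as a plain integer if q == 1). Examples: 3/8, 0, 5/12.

Chain of 3 gears, tooth counts: [14, 13, 22]
  gear 0: T0=14, direction=positive, advance = 98 mod 14 = 0 teeth = 0/14 turn
  gear 1: T1=13, direction=negative, advance = 98 mod 13 = 7 teeth = 7/13 turn
  gear 2: T2=22, direction=positive, advance = 98 mod 22 = 10 teeth = 10/22 turn
Gear 1: 98 mod 13 = 7
Fraction = 7 / 13 = 7/13 (gcd(7,13)=1) = 7/13

Answer: 7/13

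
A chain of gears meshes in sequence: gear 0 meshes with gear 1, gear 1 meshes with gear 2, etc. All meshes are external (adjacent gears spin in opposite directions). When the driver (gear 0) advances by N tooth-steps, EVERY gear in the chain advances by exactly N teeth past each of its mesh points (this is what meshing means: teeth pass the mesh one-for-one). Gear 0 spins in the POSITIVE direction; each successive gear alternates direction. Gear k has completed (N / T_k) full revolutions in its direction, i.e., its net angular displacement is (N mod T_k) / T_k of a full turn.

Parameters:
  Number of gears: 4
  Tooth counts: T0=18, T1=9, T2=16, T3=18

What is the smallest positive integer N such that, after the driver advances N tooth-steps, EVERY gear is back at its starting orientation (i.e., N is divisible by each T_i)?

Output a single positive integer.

Gear k returns to start when N is a multiple of T_k.
All gears at start simultaneously when N is a common multiple of [18, 9, 16, 18]; the smallest such N is lcm(18, 9, 16, 18).
Start: lcm = T0 = 18
Fold in T1=9: gcd(18, 9) = 9; lcm(18, 9) = 18 * 9 / 9 = 162 / 9 = 18
Fold in T2=16: gcd(18, 16) = 2; lcm(18, 16) = 18 * 16 / 2 = 288 / 2 = 144
Fold in T3=18: gcd(144, 18) = 18; lcm(144, 18) = 144 * 18 / 18 = 2592 / 18 = 144
Full cycle length = 144

Answer: 144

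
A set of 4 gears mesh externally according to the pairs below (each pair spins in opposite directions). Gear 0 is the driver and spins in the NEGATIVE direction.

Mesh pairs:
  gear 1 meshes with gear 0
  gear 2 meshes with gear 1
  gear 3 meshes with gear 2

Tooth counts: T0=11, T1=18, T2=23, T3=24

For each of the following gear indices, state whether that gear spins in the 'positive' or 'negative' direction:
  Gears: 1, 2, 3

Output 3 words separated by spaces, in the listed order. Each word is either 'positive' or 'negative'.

Gear 0 (driver): negative (depth 0)
  gear 1: meshes with gear 0 -> depth 1 -> positive (opposite of gear 0)
  gear 2: meshes with gear 1 -> depth 2 -> negative (opposite of gear 1)
  gear 3: meshes with gear 2 -> depth 3 -> positive (opposite of gear 2)
Queried indices 1, 2, 3 -> positive, negative, positive

Answer: positive negative positive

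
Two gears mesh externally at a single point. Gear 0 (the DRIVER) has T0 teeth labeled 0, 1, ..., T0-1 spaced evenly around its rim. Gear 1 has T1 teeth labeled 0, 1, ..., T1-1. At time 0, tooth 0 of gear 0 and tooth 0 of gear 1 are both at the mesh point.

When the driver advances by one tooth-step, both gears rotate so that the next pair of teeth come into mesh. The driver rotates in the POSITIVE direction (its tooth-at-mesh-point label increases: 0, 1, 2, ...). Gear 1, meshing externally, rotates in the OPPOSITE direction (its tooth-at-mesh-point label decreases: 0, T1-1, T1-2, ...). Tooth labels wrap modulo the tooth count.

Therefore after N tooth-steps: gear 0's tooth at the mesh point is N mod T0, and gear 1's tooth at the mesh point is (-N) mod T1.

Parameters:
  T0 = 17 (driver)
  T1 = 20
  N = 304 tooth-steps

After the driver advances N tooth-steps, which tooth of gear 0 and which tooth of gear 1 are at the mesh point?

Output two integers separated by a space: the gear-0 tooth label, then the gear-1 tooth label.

Answer: 15 16

Derivation:
Gear 0 (driver, T0=17): tooth at mesh = N mod T0
  304 = 17 * 17 + 15, so 304 mod 17 = 15
  gear 0 tooth = 15
Gear 1 (driven, T1=20): tooth at mesh = (-N) mod T1
  304 = 15 * 20 + 4, so 304 mod 20 = 4
  (-304) mod 20 = (-4) mod 20 = 20 - 4 = 16
Mesh after 304 steps: gear-0 tooth 15 meets gear-1 tooth 16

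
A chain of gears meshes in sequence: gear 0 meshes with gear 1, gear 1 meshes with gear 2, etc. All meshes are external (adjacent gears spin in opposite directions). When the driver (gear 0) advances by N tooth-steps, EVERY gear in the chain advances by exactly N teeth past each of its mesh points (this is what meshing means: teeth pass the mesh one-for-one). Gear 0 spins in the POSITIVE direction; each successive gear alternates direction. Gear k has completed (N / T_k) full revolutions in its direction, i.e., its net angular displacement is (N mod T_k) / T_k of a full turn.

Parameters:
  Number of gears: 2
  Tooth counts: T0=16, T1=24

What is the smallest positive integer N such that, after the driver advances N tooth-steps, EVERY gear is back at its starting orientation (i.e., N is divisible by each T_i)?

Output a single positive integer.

Gear k returns to start when N is a multiple of T_k.
All gears at start simultaneously when N is a common multiple of [16, 24]; the smallest such N is lcm(16, 24).
Start: lcm = T0 = 16
Fold in T1=24: gcd(16, 24) = 8; lcm(16, 24) = 16 * 24 / 8 = 384 / 8 = 48
Full cycle length = 48

Answer: 48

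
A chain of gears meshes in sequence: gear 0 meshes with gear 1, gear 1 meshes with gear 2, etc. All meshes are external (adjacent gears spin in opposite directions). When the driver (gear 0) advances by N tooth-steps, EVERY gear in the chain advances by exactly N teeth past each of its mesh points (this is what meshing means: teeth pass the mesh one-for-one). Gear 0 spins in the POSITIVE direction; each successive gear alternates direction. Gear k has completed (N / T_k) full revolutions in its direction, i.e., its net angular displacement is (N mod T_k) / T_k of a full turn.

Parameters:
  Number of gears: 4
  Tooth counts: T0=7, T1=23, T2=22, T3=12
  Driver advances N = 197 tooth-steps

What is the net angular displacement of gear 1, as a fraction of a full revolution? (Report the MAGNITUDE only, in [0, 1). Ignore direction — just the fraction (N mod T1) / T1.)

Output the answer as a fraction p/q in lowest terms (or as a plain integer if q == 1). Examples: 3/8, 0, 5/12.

Chain of 4 gears, tooth counts: [7, 23, 22, 12]
  gear 0: T0=7, direction=positive, advance = 197 mod 7 = 1 teeth = 1/7 turn
  gear 1: T1=23, direction=negative, advance = 197 mod 23 = 13 teeth = 13/23 turn
  gear 2: T2=22, direction=positive, advance = 197 mod 22 = 21 teeth = 21/22 turn
  gear 3: T3=12, direction=negative, advance = 197 mod 12 = 5 teeth = 5/12 turn
Gear 1: 197 mod 23 = 13
Fraction = 13 / 23 = 13/23 (gcd(13,23)=1) = 13/23

Answer: 13/23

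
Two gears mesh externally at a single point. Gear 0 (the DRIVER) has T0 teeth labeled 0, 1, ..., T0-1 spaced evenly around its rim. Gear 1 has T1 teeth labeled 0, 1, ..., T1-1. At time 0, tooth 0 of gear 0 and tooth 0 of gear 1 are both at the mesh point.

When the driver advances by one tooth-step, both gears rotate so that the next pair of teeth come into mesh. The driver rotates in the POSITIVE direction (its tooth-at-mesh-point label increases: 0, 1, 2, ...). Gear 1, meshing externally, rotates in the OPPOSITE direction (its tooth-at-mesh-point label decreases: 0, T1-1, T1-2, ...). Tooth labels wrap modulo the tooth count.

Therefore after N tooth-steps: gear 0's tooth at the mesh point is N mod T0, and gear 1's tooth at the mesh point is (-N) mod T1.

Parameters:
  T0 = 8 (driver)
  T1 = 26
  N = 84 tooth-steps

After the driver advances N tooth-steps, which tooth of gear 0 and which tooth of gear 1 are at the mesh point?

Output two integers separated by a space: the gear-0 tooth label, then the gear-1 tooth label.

Gear 0 (driver, T0=8): tooth at mesh = N mod T0
  84 = 10 * 8 + 4, so 84 mod 8 = 4
  gear 0 tooth = 4
Gear 1 (driven, T1=26): tooth at mesh = (-N) mod T1
  84 = 3 * 26 + 6, so 84 mod 26 = 6
  (-84) mod 26 = (-6) mod 26 = 26 - 6 = 20
Mesh after 84 steps: gear-0 tooth 4 meets gear-1 tooth 20

Answer: 4 20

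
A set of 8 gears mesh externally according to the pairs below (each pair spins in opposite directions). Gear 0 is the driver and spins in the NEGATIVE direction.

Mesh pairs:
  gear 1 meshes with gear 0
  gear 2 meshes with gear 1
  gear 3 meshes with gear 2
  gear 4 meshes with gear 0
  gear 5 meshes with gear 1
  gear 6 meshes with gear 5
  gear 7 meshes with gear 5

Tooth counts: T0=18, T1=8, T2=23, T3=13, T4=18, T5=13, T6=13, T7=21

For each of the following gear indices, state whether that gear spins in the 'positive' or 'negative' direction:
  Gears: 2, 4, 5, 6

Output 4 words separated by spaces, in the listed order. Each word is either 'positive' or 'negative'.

Answer: negative positive negative positive

Derivation:
Gear 0 (driver): negative (depth 0)
  gear 1: meshes with gear 0 -> depth 1 -> positive (opposite of gear 0)
  gear 2: meshes with gear 1 -> depth 2 -> negative (opposite of gear 1)
  gear 3: meshes with gear 2 -> depth 3 -> positive (opposite of gear 2)
  gear 4: meshes with gear 0 -> depth 1 -> positive (opposite of gear 0)
  gear 5: meshes with gear 1 -> depth 2 -> negative (opposite of gear 1)
  gear 6: meshes with gear 5 -> depth 3 -> positive (opposite of gear 5)
  gear 7: meshes with gear 5 -> depth 3 -> positive (opposite of gear 5)
Queried indices 2, 4, 5, 6 -> negative, positive, negative, positive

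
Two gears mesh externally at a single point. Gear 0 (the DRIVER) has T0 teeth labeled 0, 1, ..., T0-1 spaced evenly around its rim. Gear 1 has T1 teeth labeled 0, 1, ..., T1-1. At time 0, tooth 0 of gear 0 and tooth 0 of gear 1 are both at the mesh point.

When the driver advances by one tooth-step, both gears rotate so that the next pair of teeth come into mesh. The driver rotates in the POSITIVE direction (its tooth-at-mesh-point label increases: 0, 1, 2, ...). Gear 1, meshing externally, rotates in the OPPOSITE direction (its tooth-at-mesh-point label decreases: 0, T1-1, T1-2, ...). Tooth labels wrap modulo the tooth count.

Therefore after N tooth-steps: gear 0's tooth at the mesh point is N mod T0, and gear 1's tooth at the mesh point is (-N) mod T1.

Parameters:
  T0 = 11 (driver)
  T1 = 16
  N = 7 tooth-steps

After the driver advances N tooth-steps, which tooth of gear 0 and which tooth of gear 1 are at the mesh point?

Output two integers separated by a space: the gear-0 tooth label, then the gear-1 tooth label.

Answer: 7 9

Derivation:
Gear 0 (driver, T0=11): tooth at mesh = N mod T0
  7 = 0 * 11 + 7, so 7 mod 11 = 7
  gear 0 tooth = 7
Gear 1 (driven, T1=16): tooth at mesh = (-N) mod T1
  7 = 0 * 16 + 7, so 7 mod 16 = 7
  (-7) mod 16 = (-7) mod 16 = 16 - 7 = 9
Mesh after 7 steps: gear-0 tooth 7 meets gear-1 tooth 9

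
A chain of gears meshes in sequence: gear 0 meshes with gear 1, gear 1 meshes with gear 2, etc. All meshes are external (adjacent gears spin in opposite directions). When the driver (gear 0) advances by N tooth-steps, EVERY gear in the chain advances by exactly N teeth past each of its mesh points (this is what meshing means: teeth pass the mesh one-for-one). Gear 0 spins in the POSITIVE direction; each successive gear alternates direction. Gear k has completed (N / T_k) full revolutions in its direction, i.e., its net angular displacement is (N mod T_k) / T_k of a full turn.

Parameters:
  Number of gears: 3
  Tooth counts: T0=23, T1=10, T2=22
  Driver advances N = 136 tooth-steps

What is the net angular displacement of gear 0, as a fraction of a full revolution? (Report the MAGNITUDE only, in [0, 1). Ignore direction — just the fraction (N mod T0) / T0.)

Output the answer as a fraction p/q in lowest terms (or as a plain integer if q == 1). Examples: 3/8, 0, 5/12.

Answer: 21/23

Derivation:
Chain of 3 gears, tooth counts: [23, 10, 22]
  gear 0: T0=23, direction=positive, advance = 136 mod 23 = 21 teeth = 21/23 turn
  gear 1: T1=10, direction=negative, advance = 136 mod 10 = 6 teeth = 6/10 turn
  gear 2: T2=22, direction=positive, advance = 136 mod 22 = 4 teeth = 4/22 turn
Gear 0: 136 mod 23 = 21
Fraction = 21 / 23 = 21/23 (gcd(21,23)=1) = 21/23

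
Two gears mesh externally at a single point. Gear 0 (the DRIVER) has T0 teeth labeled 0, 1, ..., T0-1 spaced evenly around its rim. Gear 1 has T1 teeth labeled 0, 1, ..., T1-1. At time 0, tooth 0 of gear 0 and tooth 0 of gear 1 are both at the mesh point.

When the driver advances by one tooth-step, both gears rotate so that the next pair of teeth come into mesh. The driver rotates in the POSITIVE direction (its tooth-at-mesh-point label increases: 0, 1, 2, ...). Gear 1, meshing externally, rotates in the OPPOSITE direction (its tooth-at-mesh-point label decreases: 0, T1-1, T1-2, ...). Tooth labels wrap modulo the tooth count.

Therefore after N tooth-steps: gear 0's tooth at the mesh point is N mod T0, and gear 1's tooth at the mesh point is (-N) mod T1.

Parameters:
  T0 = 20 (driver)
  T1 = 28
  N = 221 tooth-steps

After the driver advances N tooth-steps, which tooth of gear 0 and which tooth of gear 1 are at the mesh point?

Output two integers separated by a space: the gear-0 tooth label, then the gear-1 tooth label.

Answer: 1 3

Derivation:
Gear 0 (driver, T0=20): tooth at mesh = N mod T0
  221 = 11 * 20 + 1, so 221 mod 20 = 1
  gear 0 tooth = 1
Gear 1 (driven, T1=28): tooth at mesh = (-N) mod T1
  221 = 7 * 28 + 25, so 221 mod 28 = 25
  (-221) mod 28 = (-25) mod 28 = 28 - 25 = 3
Mesh after 221 steps: gear-0 tooth 1 meets gear-1 tooth 3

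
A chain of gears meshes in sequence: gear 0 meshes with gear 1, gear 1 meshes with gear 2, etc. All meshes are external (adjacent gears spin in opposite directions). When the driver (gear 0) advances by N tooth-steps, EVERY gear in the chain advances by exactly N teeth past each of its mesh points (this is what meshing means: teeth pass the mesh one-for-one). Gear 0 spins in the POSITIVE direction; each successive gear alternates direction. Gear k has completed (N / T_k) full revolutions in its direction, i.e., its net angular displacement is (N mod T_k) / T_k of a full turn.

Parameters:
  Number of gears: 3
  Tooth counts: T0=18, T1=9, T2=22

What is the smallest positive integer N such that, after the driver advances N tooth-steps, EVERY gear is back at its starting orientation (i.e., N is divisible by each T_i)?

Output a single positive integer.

Gear k returns to start when N is a multiple of T_k.
All gears at start simultaneously when N is a common multiple of [18, 9, 22]; the smallest such N is lcm(18, 9, 22).
Start: lcm = T0 = 18
Fold in T1=9: gcd(18, 9) = 9; lcm(18, 9) = 18 * 9 / 9 = 162 / 9 = 18
Fold in T2=22: gcd(18, 22) = 2; lcm(18, 22) = 18 * 22 / 2 = 396 / 2 = 198
Full cycle length = 198

Answer: 198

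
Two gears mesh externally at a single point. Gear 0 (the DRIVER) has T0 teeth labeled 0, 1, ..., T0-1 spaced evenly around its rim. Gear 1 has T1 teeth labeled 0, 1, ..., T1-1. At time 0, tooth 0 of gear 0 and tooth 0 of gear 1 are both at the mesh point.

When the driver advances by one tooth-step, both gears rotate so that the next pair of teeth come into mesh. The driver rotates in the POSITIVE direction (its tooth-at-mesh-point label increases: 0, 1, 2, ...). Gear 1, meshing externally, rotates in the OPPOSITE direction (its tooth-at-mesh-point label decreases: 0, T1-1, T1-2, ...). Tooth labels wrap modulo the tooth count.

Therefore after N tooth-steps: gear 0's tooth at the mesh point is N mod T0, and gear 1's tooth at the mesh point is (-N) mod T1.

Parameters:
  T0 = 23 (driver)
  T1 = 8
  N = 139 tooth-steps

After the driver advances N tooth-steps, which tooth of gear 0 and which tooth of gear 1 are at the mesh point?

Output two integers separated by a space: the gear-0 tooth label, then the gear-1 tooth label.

Answer: 1 5

Derivation:
Gear 0 (driver, T0=23): tooth at mesh = N mod T0
  139 = 6 * 23 + 1, so 139 mod 23 = 1
  gear 0 tooth = 1
Gear 1 (driven, T1=8): tooth at mesh = (-N) mod T1
  139 = 17 * 8 + 3, so 139 mod 8 = 3
  (-139) mod 8 = (-3) mod 8 = 8 - 3 = 5
Mesh after 139 steps: gear-0 tooth 1 meets gear-1 tooth 5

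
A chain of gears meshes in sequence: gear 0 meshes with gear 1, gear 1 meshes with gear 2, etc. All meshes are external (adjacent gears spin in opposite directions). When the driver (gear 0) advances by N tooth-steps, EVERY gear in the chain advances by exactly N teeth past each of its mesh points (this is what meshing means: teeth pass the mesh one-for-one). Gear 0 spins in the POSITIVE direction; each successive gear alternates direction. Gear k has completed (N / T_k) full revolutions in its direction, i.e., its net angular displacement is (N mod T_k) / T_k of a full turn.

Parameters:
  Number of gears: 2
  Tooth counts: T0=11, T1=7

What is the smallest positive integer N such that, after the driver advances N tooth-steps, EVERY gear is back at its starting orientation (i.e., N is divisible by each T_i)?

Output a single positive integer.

Answer: 77

Derivation:
Gear k returns to start when N is a multiple of T_k.
All gears at start simultaneously when N is a common multiple of [11, 7]; the smallest such N is lcm(11, 7).
Start: lcm = T0 = 11
Fold in T1=7: gcd(11, 7) = 1; lcm(11, 7) = 11 * 7 / 1 = 77 / 1 = 77
Full cycle length = 77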